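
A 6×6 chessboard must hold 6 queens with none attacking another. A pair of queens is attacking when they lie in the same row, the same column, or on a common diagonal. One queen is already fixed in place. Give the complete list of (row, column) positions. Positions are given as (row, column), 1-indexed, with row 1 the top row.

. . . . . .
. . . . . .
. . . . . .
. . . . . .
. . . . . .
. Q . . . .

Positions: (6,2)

Row 1: attacked by (6,2)→{2}. Safe: 1, 3, 4, 5, 6. Place at column 5.
Row 2: attacked by (1,5)→{4,5,6}; (6,2)→{2,6}. Safe: 1, 3. Place at column 3.
Row 3: attacked by (1,5)→{3,5}; (2,3)→{2,3,4}; (6,2)→{2,5}. Safe: 1, 6. Place at column 1.
Row 4: attacked by (1,5)→{2,5}; (2,3)→{1,3,5}; (3,1)→{1,2}; (6,2)→{2,4}. Safe: 6. Place at column 6.
Row 5: attacked by (1,5)→{1,5}; (2,3)→{3,6}; (3,1)→{1,3}; (4,6)→{5,6}; (6,2)→{1,2,3}. Safe: 4. Place at column 4.
Columns [5, 3, 1, 6, 4, 2], r−c [-4, -1, 2, -2, 1, 4], r+c [6, 5, 4, 10, 9, 8] are all distinct, so no two queens attack.

(1,5) (2,3) (3,1) (4,6) (5,4) (6,2)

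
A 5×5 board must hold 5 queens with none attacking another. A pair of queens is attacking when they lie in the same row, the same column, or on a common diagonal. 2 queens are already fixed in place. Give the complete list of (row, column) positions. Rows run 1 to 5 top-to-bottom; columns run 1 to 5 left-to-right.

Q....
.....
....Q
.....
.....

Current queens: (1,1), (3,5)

Row 2: attacked by (1,1)→{1,2}; (3,5)→{4,5}. Safe: 3. Place at column 3.
Row 4: attacked by (1,1)→{1,4}; (2,3)→{1,3,5}; (3,5)→{4,5}. Safe: 2. Place at column 2.
Row 5: attacked by (1,1)→{1,5}; (2,3)→{3}; (3,5)→{3,5}; (4,2)→{1,2,3}. Safe: 4. Place at column 4.
Columns [1, 3, 5, 2, 4], r−c [0, -1, -2, 2, 1], r+c [2, 5, 8, 6, 9] are all distinct, so no two queens attack.

(1,1) (2,3) (3,5) (4,2) (5,4)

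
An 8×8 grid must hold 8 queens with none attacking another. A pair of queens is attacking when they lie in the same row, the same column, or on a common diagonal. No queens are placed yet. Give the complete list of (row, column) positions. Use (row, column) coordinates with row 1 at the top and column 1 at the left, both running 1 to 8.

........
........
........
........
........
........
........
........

(1,3) (2,6) (3,4) (4,2) (5,8) (6,5) (7,7) (8,1)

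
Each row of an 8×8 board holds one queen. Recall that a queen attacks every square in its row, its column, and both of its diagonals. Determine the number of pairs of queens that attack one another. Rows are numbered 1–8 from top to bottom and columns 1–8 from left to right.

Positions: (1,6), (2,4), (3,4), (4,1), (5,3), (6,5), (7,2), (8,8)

2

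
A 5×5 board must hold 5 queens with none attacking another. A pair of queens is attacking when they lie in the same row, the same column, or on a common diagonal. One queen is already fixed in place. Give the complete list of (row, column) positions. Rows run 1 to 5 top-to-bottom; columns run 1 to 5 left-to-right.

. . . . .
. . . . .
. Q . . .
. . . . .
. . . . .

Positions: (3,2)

(1,1) (2,4) (3,2) (4,5) (5,3)

Row 1: attacked by (3,2)→{2,4}. Safe: 1, 3, 5. Place at column 1.
Row 2: attacked by (1,1)→{1,2}; (3,2)→{1,2,3}. Safe: 4, 5. Place at column 4.
Row 4: attacked by (1,1)→{1,4}; (2,4)→{2,4}; (3,2)→{1,2,3}. Safe: 5. Place at column 5.
Row 5: attacked by (1,1)→{1,5}; (2,4)→{1,4}; (3,2)→{2,4}; (4,5)→{4,5}. Safe: 3. Place at column 3.
Columns [1, 4, 2, 5, 3], r−c [0, -2, 1, -1, 2], r+c [2, 6, 5, 9, 8] are all distinct, so no two queens attack.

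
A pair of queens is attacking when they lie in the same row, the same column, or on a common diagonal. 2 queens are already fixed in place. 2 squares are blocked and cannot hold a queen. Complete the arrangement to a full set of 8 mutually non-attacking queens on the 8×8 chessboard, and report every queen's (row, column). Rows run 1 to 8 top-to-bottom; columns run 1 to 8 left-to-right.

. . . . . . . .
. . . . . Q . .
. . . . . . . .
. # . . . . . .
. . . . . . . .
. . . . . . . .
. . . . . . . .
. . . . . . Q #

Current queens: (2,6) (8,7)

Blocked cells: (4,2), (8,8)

(1,4) (2,6) (3,1) (4,5) (5,2) (6,8) (7,3) (8,7)

Row 1: attacked by (2,6)→{5,6,7}; (8,7)→{7}. Safe: 1, 2, 3, 4, 8. Place at column 4.
Row 3: attacked by (1,4)→{2,4,6}; (2,6)→{5,6,7}; (8,7)→{2,7}. Safe: 1, 3, 8. Place at column 1.
Row 4: attacked by (1,4)→{1,4,7}; (2,6)→{4,6,8}; (3,1)→{1,2}; (8,7)→{3,7}. Blocked: 2. Safe: 5. Place at column 5.
Row 5: attacked by (1,4)→{4,8}; (2,6)→{3,6}; (3,1)→{1,3}; (4,5)→{4,5,6}; (8,7)→{4,7}. Safe: 2. Place at column 2.
Row 6: attacked by (1,4)→{4}; (2,6)→{2,6}; (3,1)→{1,4}; (4,5)→{3,5,7}; (5,2)→{1,2,3}; (8,7)→{5,7}. Safe: 8. Place at column 8.
Row 7: attacked by (1,4)→{4}; (2,6)→{1,6}; (3,1)→{1,5}; (4,5)→{2,5,8}; (5,2)→{2,4}; (6,8)→{7,8}; (8,7)→{6,7,8}. Safe: 3. Place at column 3.
Columns [4, 6, 1, 5, 2, 8, 3, 7], r−c [-3, -4, 2, -1, 3, -2, 4, 1], r+c [5, 8, 4, 9, 7, 14, 10, 15] are all distinct, so no two queens attack.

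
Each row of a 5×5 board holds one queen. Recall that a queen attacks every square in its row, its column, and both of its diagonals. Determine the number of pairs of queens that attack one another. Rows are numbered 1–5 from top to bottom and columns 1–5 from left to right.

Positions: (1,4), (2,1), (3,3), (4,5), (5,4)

Same column: (1,4)–(5,4) (column 4).
Same diagonal: (2,1)–(5,4) (|2−5| = |1−4| = 3); (4,5)–(5,4) (|4−5| = |5−4| = 1).
Total attacking pairs: 3.

3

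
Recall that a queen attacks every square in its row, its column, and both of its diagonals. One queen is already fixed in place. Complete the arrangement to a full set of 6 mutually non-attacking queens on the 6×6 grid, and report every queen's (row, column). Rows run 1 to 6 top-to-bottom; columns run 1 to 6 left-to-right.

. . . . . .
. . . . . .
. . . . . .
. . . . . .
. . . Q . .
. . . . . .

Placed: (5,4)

(1,5) (2,3) (3,1) (4,6) (5,4) (6,2)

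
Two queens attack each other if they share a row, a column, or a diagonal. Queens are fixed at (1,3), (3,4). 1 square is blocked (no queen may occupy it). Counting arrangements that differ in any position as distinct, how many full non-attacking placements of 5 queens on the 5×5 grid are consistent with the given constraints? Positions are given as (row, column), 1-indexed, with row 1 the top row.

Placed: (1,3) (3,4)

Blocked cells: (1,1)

Branch on row 2: col 1 → 1.
Sum: 1 = 1.

1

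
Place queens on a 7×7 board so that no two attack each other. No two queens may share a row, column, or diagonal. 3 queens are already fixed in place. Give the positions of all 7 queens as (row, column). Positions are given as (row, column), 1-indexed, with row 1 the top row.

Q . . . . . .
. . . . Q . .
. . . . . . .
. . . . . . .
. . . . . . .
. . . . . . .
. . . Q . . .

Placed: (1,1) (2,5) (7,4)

Row 3: attacked by (1,1)→{1,3}; (2,5)→{4,5,6}; (7,4)→{4}. Safe: 2, 7. Place at column 2.
Row 4: attacked by (1,1)→{1,4}; (2,5)→{3,5,7}; (3,2)→{1,2,3}; (7,4)→{1,4,7}. Safe: 6. Place at column 6.
Row 5: attacked by (1,1)→{1,5}; (2,5)→{2,5}; (3,2)→{2,4}; (4,6)→{5,6,7}; (7,4)→{2,4,6}. Safe: 3. Place at column 3.
Row 6: attacked by (1,1)→{1,6}; (2,5)→{1,5}; (3,2)→{2,5}; (4,6)→{4,6}; (5,3)→{2,3,4}; (7,4)→{3,4,5}. Safe: 7. Place at column 7.
Columns [1, 5, 2, 6, 3, 7, 4], r−c [0, -3, 1, -2, 2, -1, 3], r+c [2, 7, 5, 10, 8, 13, 11] are all distinct, so no two queens attack.

(1,1) (2,5) (3,2) (4,6) (5,3) (6,7) (7,4)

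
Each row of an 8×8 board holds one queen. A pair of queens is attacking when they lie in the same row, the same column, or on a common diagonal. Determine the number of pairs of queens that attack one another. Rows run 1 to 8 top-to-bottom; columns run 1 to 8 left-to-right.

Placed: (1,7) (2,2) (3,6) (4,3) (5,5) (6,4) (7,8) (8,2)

5

Same column: (2,2)–(8,2) (column 2).
Same diagonal: (2,2)–(5,5) (|2−5| = |2−5| = 3); (5,5)–(6,4) (|5−6| = |5−4| = 1); (5,5)–(8,2) (|5−8| = |5−2| = 3); (6,4)–(8,2) (|6−8| = |4−2| = 2).
Total attacking pairs: 5.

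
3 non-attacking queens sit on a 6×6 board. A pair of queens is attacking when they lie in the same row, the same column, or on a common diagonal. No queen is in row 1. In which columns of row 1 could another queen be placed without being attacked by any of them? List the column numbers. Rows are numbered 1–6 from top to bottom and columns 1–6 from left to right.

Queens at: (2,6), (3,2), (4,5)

(2,6) attacks row 1 at column 6 and diagonals 5.
(3,2) attacks row 1 at column 2 and diagonals 4.
(4,5) attacks row 1 at column 5 and diagonals 2.
Attacked columns: {2, 4, 5, 6}. Safe: {1, 3}.

columns 1, 3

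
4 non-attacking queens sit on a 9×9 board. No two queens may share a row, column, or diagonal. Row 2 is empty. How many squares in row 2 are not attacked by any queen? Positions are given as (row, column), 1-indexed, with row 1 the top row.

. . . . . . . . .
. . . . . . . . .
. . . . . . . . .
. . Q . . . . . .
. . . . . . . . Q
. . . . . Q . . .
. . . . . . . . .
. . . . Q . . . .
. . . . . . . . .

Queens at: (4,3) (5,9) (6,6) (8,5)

3

(4,3) attacks row 2 at column 3 and diagonals 1, 5.
(5,9) attacks row 2 at column 9 and diagonals 6.
(6,6) attacks row 2 at column 6 and diagonals 2.
(8,5) attacks row 2 at column 5.
Attacked columns: {1, 2, 3, 5, 6, 9}. Safe: {4, 7, 8}.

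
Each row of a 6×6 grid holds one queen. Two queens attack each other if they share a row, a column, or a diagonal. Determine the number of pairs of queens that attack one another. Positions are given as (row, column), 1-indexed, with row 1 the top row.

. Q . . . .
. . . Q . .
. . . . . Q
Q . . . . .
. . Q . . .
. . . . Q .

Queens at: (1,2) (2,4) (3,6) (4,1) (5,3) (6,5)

0

All columns are distinct and no two queens satisfy |Δrow| = |Δcol|, so no pair attacks.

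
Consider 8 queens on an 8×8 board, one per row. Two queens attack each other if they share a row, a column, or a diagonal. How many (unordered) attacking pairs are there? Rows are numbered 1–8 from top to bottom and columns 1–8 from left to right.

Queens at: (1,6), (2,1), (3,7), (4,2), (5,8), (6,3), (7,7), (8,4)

1

Same column: (3,7)–(7,7) (column 7).
Total attacking pairs: 1.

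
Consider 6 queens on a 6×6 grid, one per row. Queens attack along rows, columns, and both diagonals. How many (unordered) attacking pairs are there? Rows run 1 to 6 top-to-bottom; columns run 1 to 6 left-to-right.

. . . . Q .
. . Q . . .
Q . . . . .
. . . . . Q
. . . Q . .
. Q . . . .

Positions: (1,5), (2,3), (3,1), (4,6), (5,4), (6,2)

All columns are distinct and no two queens satisfy |Δrow| = |Δcol|, so no pair attacks.

0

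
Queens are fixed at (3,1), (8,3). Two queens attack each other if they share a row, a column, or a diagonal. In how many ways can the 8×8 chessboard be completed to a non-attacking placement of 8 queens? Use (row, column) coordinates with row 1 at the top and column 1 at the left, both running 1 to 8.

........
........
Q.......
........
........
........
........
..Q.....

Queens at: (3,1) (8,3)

4

Branch on row 1: col 2 → 0; col 4 → 2; col 5 → 1; col 6 → 1; col 7 → 0; col 8 → 0.
Sum: 0 + 2 + 1 + 1 + 0 + 0 = 4.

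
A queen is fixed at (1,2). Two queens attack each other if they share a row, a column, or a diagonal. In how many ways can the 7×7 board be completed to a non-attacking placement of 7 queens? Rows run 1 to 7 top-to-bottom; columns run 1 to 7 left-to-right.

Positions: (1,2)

Branch on row 2: col 4 → 2; col 5 → 3; col 6 → 1; col 7 → 1.
Sum: 2 + 3 + 1 + 1 = 7.

7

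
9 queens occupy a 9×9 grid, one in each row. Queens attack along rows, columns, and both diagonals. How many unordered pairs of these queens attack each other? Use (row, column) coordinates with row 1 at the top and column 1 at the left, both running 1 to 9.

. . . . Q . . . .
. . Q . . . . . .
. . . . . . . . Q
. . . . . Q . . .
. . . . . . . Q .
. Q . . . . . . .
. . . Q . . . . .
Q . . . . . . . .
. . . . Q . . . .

2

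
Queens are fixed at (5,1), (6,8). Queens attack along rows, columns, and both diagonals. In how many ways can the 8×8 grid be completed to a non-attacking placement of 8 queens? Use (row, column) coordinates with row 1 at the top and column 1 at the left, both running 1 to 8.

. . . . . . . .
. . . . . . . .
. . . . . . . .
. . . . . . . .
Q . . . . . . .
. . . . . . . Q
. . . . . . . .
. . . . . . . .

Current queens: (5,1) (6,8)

3

Branch on row 1: col 2 → 1; col 4 → 1; col 6 → 1; col 7 → 0.
Sum: 1 + 1 + 1 + 0 = 3.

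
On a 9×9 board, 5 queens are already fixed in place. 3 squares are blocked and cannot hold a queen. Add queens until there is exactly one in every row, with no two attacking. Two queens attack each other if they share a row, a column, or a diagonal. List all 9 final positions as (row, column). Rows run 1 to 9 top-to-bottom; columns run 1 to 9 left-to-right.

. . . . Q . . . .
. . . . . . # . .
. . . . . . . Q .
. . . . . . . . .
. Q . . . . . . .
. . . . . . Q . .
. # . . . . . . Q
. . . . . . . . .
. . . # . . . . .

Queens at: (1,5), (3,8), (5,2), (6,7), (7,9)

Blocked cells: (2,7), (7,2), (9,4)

(1,5) (2,1) (3,8) (4,4) (5,2) (6,7) (7,9) (8,6) (9,3)

Row 2: attacked by (1,5)→{4,5,6}; (3,8)→{7,8,9}; (5,2)→{2,5}; (6,7)→{3,7}; (7,9)→{4,9}. Blocked: 7. Safe: 1. Place at column 1.
Row 4: attacked by (1,5)→{2,5,8}; (2,1)→{1,3}; (3,8)→{7,8,9}; (5,2)→{1,2,3}; (6,7)→{5,7,9}; (7,9)→{6,9}. Safe: 4. Place at column 4.
Row 8: attacked by (1,5)→{5}; (2,1)→{1,7}; (3,8)→{3,8}; (4,4)→{4,8}; (5,2)→{2,5}; (6,7)→{5,7,9}; (7,9)→{8,9}. Safe: 6. Place at column 6.
Row 9: attacked by (1,5)→{5}; (2,1)→{1,8}; (3,8)→{2,8}; (4,4)→{4,9}; (5,2)→{2,6}; (6,7)→{4,7}; (7,9)→{7,9}; (8,6)→{5,6,7}. Blocked: 4. Safe: 3. Place at column 3.
Columns [5, 1, 8, 4, 2, 7, 9, 6, 3], r−c [-4, 1, -5, 0, 3, -1, -2, 2, 6], r+c [6, 3, 11, 8, 7, 13, 16, 14, 12] are all distinct, so no two queens attack.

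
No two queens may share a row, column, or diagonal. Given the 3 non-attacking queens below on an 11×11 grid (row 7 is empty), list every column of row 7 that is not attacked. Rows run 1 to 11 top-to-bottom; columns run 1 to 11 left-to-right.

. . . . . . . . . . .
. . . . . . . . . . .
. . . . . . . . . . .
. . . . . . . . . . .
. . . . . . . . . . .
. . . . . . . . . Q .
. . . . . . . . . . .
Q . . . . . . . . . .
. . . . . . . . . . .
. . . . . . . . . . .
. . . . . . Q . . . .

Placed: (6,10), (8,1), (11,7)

columns 4, 5, 6, 8

(6,10) attacks row 7 at column 10 and diagonals 9, 11.
(8,1) attacks row 7 at column 1 and diagonals 2.
(11,7) attacks row 7 at column 7 and diagonals 3, 11.
Attacked columns: {1, 2, 3, 7, 9, 10, 11}. Safe: {4, 5, 6, 8}.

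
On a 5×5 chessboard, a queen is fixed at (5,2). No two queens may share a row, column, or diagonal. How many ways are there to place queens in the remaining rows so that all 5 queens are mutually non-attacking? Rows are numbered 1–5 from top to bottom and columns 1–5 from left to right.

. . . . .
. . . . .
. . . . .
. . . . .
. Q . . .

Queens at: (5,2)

Branch on row 1: col 1 → 0; col 3 → 0; col 4 → 1; col 5 → 1.
Sum: 0 + 0 + 1 + 1 = 2.

2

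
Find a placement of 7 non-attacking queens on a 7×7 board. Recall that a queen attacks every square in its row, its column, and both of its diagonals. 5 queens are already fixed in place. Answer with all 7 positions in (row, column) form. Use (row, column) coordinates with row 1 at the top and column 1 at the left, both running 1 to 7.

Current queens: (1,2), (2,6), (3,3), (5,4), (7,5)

(1,2) (2,6) (3,3) (4,7) (5,4) (6,1) (7,5)

Row 4: attacked by (1,2)→{2,5}; (2,6)→{4,6}; (3,3)→{2,3,4}; (5,4)→{3,4,5}; (7,5)→{2,5}. Safe: 1, 7. Place at column 7.
Row 6: attacked by (1,2)→{2,7}; (2,6)→{2,6}; (3,3)→{3,6}; (4,7)→{5,7}; (5,4)→{3,4,5}; (7,5)→{4,5,6}. Safe: 1. Place at column 1.
Columns [2, 6, 3, 7, 4, 1, 5], r−c [-1, -4, 0, -3, 1, 5, 2], r+c [3, 8, 6, 11, 9, 7, 12] are all distinct, so no two queens attack.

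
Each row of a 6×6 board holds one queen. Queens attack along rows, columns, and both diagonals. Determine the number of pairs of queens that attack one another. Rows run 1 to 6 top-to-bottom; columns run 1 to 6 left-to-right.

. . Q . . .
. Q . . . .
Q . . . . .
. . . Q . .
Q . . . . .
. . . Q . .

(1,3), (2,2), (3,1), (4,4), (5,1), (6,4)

7

Same column: (3,1)–(5,1) (column 1); (4,4)–(6,4) (column 4).
Same diagonal: (1,3)–(2,2) (|1−2| = |3−2| = 1); (1,3)–(3,1) (|1−3| = |3−1| = 2); (2,2)–(3,1) (|2−3| = |2−1| = 1); (2,2)–(4,4) (|2−4| = |2−4| = 2); (3,1)–(6,4) (|3−6| = |1−4| = 3).
Total attacking pairs: 7.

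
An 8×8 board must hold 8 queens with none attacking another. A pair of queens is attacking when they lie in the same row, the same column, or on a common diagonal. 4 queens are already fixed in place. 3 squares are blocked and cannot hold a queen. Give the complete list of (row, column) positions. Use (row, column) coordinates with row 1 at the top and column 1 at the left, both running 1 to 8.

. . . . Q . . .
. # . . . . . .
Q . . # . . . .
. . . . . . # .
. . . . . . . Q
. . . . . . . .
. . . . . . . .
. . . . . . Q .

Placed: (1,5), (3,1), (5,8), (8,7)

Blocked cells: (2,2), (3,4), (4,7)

(1,5) (2,3) (3,1) (4,6) (5,8) (6,2) (7,4) (8,7)

Row 2: attacked by (1,5)→{4,5,6}; (3,1)→{1,2}; (5,8)→{5,8}; (8,7)→{1,7}. Blocked: 2. Safe: 3. Place at column 3.
Row 4: attacked by (1,5)→{2,5,8}; (2,3)→{1,3,5}; (3,1)→{1,2}; (5,8)→{7,8}; (8,7)→{3,7}. Blocked: 7. Safe: 4, 6. Place at column 6.
Row 6: attacked by (1,5)→{5}; (2,3)→{3,7}; (3,1)→{1,4}; (4,6)→{4,6,8}; (5,8)→{7,8}; (8,7)→{5,7}. Safe: 2. Place at column 2.
Row 7: attacked by (1,5)→{5}; (2,3)→{3,8}; (3,1)→{1,5}; (4,6)→{3,6}; (5,8)→{6,8}; (6,2)→{1,2,3}; (8,7)→{6,7,8}. Safe: 4. Place at column 4.
Columns [5, 3, 1, 6, 8, 2, 4, 7], r−c [-4, -1, 2, -2, -3, 4, 3, 1], r+c [6, 5, 4, 10, 13, 8, 11, 15] are all distinct, so no two queens attack.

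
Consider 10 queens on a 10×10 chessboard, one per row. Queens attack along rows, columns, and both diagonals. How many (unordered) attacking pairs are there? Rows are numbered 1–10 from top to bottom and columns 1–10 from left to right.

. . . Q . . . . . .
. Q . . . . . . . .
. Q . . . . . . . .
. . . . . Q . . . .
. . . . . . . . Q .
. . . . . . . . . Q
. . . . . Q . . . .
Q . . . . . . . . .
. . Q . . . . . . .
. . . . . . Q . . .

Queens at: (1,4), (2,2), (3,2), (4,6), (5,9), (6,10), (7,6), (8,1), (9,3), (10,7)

Same column: (2,2)–(3,2) (column 2); (4,6)–(7,6) (column 6).
Same diagonal: (1,4)–(3,2) (|1−3| = |4−2| = 2); (3,2)–(7,6) (|3−7| = |2−6| = 4); (5,9)–(6,10) (|5−6| = |9−10| = 1).
Total attacking pairs: 5.

5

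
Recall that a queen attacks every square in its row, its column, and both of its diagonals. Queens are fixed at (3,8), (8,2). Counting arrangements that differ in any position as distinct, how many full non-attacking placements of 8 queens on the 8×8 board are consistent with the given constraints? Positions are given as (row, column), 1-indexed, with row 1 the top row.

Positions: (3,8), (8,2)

3

Branch on row 1: col 1 → 0; col 3 → 1; col 4 → 1; col 5 → 1; col 7 → 0.
Sum: 0 + 1 + 1 + 1 + 0 = 3.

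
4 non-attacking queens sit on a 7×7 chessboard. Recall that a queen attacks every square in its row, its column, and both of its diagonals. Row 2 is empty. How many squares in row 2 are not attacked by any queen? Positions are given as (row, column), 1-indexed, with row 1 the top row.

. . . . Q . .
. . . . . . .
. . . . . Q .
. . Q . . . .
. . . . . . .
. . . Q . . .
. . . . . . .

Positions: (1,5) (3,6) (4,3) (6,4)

(1,5) attacks row 2 at column 5 and diagonals 4, 6.
(3,6) attacks row 2 at column 6 and diagonals 5, 7.
(4,3) attacks row 2 at column 3 and diagonals 1, 5.
(6,4) attacks row 2 at column 4.
Attacked columns: {1, 3, 4, 5, 6, 7}. Safe: {2}.

1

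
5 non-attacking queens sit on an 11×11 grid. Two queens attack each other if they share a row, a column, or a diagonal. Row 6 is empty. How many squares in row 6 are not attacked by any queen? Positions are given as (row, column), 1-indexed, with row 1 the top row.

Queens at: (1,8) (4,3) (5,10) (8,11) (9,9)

(1,8) attacks row 6 at column 8 and diagonals 3.
(4,3) attacks row 6 at column 3 and diagonals 1, 5.
(5,10) attacks row 6 at column 10 and diagonals 9, 11.
(8,11) attacks row 6 at column 11 and diagonals 9.
(9,9) attacks row 6 at column 9 and diagonals 6.
Attacked columns: {1, 3, 5, 6, 8, 9, 10, 11}. Safe: {2, 4, 7}.

3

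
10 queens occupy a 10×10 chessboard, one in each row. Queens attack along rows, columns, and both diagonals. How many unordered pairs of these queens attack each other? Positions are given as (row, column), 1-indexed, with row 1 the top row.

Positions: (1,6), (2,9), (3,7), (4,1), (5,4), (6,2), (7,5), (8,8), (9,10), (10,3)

All columns are distinct and no two queens satisfy |Δrow| = |Δcol|, so no pair attacks.

0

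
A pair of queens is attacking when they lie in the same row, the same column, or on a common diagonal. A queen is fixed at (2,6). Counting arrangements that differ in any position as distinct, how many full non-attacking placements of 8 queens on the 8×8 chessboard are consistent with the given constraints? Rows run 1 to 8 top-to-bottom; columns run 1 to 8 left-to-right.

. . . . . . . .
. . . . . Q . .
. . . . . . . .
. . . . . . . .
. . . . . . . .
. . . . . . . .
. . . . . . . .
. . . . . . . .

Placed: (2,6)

Branch on row 1: col 1 → 1; col 2 → 2; col 3 → 8; col 4 → 3; col 8 → 0.
Sum: 1 + 2 + 8 + 3 + 0 = 14.

14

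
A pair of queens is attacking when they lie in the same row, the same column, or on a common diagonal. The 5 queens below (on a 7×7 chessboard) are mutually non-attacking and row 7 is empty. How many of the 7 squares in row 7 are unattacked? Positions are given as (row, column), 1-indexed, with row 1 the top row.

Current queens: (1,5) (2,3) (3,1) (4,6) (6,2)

2

(1,5) attacks row 7 at column 5.
(2,3) attacks row 7 at column 3.
(3,1) attacks row 7 at column 1 and diagonals 5.
(4,6) attacks row 7 at column 6 and diagonals 3.
(6,2) attacks row 7 at column 2 and diagonals 1, 3.
Attacked columns: {1, 2, 3, 5, 6}. Safe: {4, 7}.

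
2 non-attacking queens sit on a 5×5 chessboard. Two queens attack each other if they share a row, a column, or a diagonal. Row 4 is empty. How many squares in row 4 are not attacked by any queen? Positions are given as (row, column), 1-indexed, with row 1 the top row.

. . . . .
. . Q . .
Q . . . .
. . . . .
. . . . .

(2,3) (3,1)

1

(2,3) attacks row 4 at column 3 and diagonals 1, 5.
(3,1) attacks row 4 at column 1 and diagonals 2.
Attacked columns: {1, 2, 3, 5}. Safe: {4}.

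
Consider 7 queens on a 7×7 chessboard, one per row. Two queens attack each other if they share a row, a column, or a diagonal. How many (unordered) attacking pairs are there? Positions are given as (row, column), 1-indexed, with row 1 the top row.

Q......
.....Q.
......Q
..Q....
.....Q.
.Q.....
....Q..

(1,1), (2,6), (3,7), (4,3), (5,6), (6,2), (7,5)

Same column: (2,6)–(5,6) (column 6).
Same diagonal: (2,6)–(3,7) (|2−3| = |6−7| = 1); (2,6)–(6,2) (|2−6| = |6−2| = 4).
Total attacking pairs: 3.

3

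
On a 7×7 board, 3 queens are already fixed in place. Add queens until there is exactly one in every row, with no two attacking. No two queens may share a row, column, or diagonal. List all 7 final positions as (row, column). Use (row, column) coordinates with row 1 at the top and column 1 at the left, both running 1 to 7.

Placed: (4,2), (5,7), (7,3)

Row 1: attacked by (4,2)→{2,5}; (5,7)→{3,7}; (7,3)→{3}. Safe: 1, 4, 6. Place at column 1.
Row 2: attacked by (1,1)→{1,2}; (4,2)→{2,4}; (5,7)→{4,7}; (7,3)→{3}. Safe: 5, 6. Place at column 6.
Row 3: attacked by (1,1)→{1,3}; (2,6)→{5,6,7}; (4,2)→{1,2,3}; (5,7)→{5,7}; (7,3)→{3,7}. Safe: 4. Place at column 4.
Row 6: attacked by (1,1)→{1,6}; (2,6)→{2,6}; (3,4)→{1,4,7}; (4,2)→{2,4}; (5,7)→{6,7}; (7,3)→{2,3,4}. Safe: 5. Place at column 5.
Columns [1, 6, 4, 2, 7, 5, 3], r−c [0, -4, -1, 2, -2, 1, 4], r+c [2, 8, 7, 6, 12, 11, 10] are all distinct, so no two queens attack.

(1,1) (2,6) (3,4) (4,2) (5,7) (6,5) (7,3)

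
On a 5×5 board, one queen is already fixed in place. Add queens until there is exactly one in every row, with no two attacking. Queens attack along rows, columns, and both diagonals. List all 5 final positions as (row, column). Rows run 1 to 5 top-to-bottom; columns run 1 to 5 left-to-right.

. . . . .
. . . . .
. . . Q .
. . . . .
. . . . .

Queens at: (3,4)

Row 1: attacked by (3,4)→{2,4}. Safe: 1, 3, 5. Place at column 3.
Row 2: attacked by (1,3)→{2,3,4}; (3,4)→{3,4,5}. Safe: 1. Place at column 1.
Row 4: attacked by (1,3)→{3}; (2,1)→{1,3}; (3,4)→{3,4,5}. Safe: 2. Place at column 2.
Row 5: attacked by (1,3)→{3}; (2,1)→{1,4}; (3,4)→{2,4}; (4,2)→{1,2,3}. Safe: 5. Place at column 5.
Columns [3, 1, 4, 2, 5], r−c [-2, 1, -1, 2, 0], r+c [4, 3, 7, 6, 10] are all distinct, so no two queens attack.

(1,3) (2,1) (3,4) (4,2) (5,5)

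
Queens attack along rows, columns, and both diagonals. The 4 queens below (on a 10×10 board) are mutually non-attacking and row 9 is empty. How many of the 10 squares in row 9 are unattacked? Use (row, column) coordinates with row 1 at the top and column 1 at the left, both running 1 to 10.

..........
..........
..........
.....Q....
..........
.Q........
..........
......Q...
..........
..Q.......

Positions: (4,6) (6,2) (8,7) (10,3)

2

(4,6) attacks row 9 at column 6 and diagonals 1.
(6,2) attacks row 9 at column 2 and diagonals 5.
(8,7) attacks row 9 at column 7 and diagonals 6, 8.
(10,3) attacks row 9 at column 3 and diagonals 2, 4.
Attacked columns: {1, 2, 3, 4, 5, 6, 7, 8}. Safe: {9, 10}.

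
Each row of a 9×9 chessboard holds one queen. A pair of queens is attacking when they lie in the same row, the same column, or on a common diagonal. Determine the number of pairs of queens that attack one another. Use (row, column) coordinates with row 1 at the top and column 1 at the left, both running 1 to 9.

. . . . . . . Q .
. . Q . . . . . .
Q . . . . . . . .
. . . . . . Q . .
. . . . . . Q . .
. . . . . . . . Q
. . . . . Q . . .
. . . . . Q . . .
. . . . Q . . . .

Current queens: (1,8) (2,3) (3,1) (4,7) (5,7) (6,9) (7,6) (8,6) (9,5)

Same column: (4,7)–(5,7) (column 7); (7,6)–(8,6) (column 6).
Same diagonal: (3,1)–(8,6) (|3−8| = |1−6| = 5); (4,7)–(6,9) (|4−6| = |7−9| = 2); (8,6)–(9,5) (|8−9| = |6−5| = 1).
Total attacking pairs: 5.

5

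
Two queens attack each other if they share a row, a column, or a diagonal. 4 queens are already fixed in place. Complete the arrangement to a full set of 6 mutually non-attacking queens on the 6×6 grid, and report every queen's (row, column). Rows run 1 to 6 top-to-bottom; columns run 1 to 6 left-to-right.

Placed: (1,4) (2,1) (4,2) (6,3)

(1,4) (2,1) (3,5) (4,2) (5,6) (6,3)

Row 3: attacked by (1,4)→{2,4,6}; (2,1)→{1,2}; (4,2)→{1,2,3}; (6,3)→{3,6}. Safe: 5. Place at column 5.
Row 5: attacked by (1,4)→{4}; (2,1)→{1,4}; (3,5)→{3,5}; (4,2)→{1,2,3}; (6,3)→{2,3,4}. Safe: 6. Place at column 6.
Columns [4, 1, 5, 2, 6, 3], r−c [-3, 1, -2, 2, -1, 3], r+c [5, 3, 8, 6, 11, 9] are all distinct, so no two queens attack.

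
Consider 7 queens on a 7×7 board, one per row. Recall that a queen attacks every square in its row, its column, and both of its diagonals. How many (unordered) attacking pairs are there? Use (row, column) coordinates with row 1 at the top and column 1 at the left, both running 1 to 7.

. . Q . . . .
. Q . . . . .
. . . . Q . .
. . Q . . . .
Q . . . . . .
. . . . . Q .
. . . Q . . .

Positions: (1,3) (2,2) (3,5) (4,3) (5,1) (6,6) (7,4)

4

Same column: (1,3)–(4,3) (column 3).
Same diagonal: (1,3)–(2,2) (|1−2| = |3−2| = 1); (1,3)–(3,5) (|1−3| = |3−5| = 2); (2,2)–(6,6) (|2−6| = |2−6| = 4).
Total attacking pairs: 4.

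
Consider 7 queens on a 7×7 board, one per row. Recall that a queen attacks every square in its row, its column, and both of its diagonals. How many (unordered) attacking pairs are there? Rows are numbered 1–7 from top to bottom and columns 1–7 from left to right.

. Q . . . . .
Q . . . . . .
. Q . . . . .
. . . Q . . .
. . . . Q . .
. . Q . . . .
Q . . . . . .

6

Same column: (1,2)–(3,2) (column 2); (2,1)–(7,1) (column 1).
Same diagonal: (1,2)–(2,1) (|1−2| = |2−1| = 1); (2,1)–(3,2) (|2−3| = |1−2| = 1); (4,4)–(5,5) (|4−5| = |4−5| = 1); (4,4)–(7,1) (|4−7| = |4−1| = 3).
Total attacking pairs: 6.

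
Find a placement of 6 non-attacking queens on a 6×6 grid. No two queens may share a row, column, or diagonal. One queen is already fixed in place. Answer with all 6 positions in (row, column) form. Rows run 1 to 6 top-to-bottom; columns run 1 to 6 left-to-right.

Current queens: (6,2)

(1,5) (2,3) (3,1) (4,6) (5,4) (6,2)

Row 1: attacked by (6,2)→{2}. Safe: 1, 3, 4, 5, 6. Place at column 5.
Row 2: attacked by (1,5)→{4,5,6}; (6,2)→{2,6}. Safe: 1, 3. Place at column 3.
Row 3: attacked by (1,5)→{3,5}; (2,3)→{2,3,4}; (6,2)→{2,5}. Safe: 1, 6. Place at column 1.
Row 4: attacked by (1,5)→{2,5}; (2,3)→{1,3,5}; (3,1)→{1,2}; (6,2)→{2,4}. Safe: 6. Place at column 6.
Row 5: attacked by (1,5)→{1,5}; (2,3)→{3,6}; (3,1)→{1,3}; (4,6)→{5,6}; (6,2)→{1,2,3}. Safe: 4. Place at column 4.
Columns [5, 3, 1, 6, 4, 2], r−c [-4, -1, 2, -2, 1, 4], r+c [6, 5, 4, 10, 9, 8] are all distinct, so no two queens attack.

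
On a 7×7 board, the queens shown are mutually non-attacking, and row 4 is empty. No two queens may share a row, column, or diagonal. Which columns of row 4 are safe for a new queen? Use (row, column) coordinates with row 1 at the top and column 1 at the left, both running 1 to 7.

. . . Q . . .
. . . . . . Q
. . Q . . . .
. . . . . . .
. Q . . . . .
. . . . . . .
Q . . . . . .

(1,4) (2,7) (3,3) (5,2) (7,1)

columns 6

(1,4) attacks row 4 at column 4 and diagonals 1, 7.
(2,7) attacks row 4 at column 7 and diagonals 5.
(3,3) attacks row 4 at column 3 and diagonals 2, 4.
(5,2) attacks row 4 at column 2 and diagonals 1, 3.
(7,1) attacks row 4 at column 1 and diagonals 4.
Attacked columns: {1, 2, 3, 4, 5, 7}. Safe: {6}.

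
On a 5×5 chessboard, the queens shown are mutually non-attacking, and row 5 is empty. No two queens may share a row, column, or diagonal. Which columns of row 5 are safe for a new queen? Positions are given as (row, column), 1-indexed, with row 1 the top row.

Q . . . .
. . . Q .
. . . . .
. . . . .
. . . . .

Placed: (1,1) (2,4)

columns 2, 3

(1,1) attacks row 5 at column 1 and diagonals 5.
(2,4) attacks row 5 at column 4 and diagonals 1.
Attacked columns: {1, 4, 5}. Safe: {2, 3}.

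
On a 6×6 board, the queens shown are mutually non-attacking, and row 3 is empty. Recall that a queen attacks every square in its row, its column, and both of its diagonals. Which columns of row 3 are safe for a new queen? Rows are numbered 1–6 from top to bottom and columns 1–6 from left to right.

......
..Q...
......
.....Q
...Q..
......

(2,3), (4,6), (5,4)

columns 1

(2,3) attacks row 3 at column 3 and diagonals 2, 4.
(4,6) attacks row 3 at column 6 and diagonals 5.
(5,4) attacks row 3 at column 4 and diagonals 2, 6.
Attacked columns: {2, 3, 4, 5, 6}. Safe: {1}.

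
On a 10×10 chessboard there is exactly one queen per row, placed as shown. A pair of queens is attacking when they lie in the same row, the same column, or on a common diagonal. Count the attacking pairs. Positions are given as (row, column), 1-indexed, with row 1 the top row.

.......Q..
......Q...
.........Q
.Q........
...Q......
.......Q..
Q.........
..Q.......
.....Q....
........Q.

Same column: (1,8)–(6,8) (column 8).
Same diagonal: (1,8)–(2,7) (|1−2| = |8−7| = 1); (1,8)–(3,10) (|1−3| = |8−10| = 2); (1,8)–(5,4) (|1−5| = |8−4| = 4); (2,7)–(5,4) (|2−5| = |7−4| = 3); (5,4)–(10,9) (|5−10| = |4−9| = 5).
Total attacking pairs: 6.

6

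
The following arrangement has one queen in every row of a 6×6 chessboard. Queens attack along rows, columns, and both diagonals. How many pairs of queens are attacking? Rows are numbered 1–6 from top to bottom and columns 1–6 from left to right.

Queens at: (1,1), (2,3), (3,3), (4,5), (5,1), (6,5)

Same column: (1,1)–(5,1) (column 1); (2,3)–(3,3) (column 3); (4,5)–(6,5) (column 5).
Same diagonal: (1,1)–(3,3) (|1−3| = |1−3| = 2); (2,3)–(4,5) (|2−4| = |3−5| = 2); (3,3)–(5,1) (|3−5| = |3−1| = 2).
Total attacking pairs: 6.

6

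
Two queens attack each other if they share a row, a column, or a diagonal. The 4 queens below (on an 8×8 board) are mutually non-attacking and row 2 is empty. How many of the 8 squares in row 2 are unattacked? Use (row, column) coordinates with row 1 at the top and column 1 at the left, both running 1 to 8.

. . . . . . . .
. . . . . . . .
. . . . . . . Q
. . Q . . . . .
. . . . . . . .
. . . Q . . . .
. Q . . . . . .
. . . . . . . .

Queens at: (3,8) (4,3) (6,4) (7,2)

1

(3,8) attacks row 2 at column 8 and diagonals 7.
(4,3) attacks row 2 at column 3 and diagonals 1, 5.
(6,4) attacks row 2 at column 4 and diagonals 8.
(7,2) attacks row 2 at column 2 and diagonals 7.
Attacked columns: {1, 2, 3, 4, 5, 7, 8}. Safe: {6}.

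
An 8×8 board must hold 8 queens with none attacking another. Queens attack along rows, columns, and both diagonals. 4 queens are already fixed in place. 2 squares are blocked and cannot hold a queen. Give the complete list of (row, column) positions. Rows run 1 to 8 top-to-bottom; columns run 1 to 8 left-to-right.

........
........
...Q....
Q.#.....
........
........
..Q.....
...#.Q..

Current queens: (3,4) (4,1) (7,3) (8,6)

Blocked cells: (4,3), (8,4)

(1,8) (2,2) (3,4) (4,1) (5,7) (6,5) (7,3) (8,6)

Row 1: attacked by (3,4)→{2,4,6}; (4,1)→{1,4}; (7,3)→{3}; (8,6)→{6}. Safe: 5, 7, 8. Place at column 8.
Row 2: attacked by (1,8)→{7,8}; (3,4)→{3,4,5}; (4,1)→{1,3}; (7,3)→{3,8}; (8,6)→{6}. Safe: 2. Place at column 2.
Row 5: attacked by (1,8)→{4,8}; (2,2)→{2,5}; (3,4)→{2,4,6}; (4,1)→{1,2}; (7,3)→{1,3,5}; (8,6)→{3,6}. Safe: 7. Place at column 7.
Row 6: attacked by (1,8)→{3,8}; (2,2)→{2,6}; (3,4)→{1,4,7}; (4,1)→{1,3}; (5,7)→{6,7,8}; (7,3)→{2,3,4}; (8,6)→{4,6,8}. Safe: 5. Place at column 5.
Columns [8, 2, 4, 1, 7, 5, 3, 6], r−c [-7, 0, -1, 3, -2, 1, 4, 2], r+c [9, 4, 7, 5, 12, 11, 10, 14] are all distinct, so no two queens attack.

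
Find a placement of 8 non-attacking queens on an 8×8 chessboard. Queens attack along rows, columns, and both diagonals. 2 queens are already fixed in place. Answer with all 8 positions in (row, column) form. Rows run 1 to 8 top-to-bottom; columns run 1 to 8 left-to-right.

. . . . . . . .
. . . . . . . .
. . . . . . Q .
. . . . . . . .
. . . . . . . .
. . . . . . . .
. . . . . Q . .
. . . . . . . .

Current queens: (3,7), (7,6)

Row 1: attacked by (3,7)→{5,7}; (7,6)→{6}. Safe: 1, 2, 3, 4, 8. Place at column 2.
Row 2: attacked by (1,2)→{1,2,3}; (3,7)→{6,7,8}; (7,6)→{1,6}. Safe: 4, 5. Place at column 5.
Row 4: attacked by (1,2)→{2,5}; (2,5)→{3,5,7}; (3,7)→{6,7,8}; (7,6)→{3,6}. Safe: 1, 4. Place at column 1.
Row 5: attacked by (1,2)→{2,6}; (2,5)→{2,5,8}; (3,7)→{5,7}; (4,1)→{1,2}; (7,6)→{4,6,8}. Safe: 3. Place at column 3.
Row 6: attacked by (1,2)→{2,7}; (2,5)→{1,5}; (3,7)→{4,7}; (4,1)→{1,3}; (5,3)→{2,3,4}; (7,6)→{5,6,7}. Safe: 8. Place at column 8.
Row 8: attacked by (1,2)→{2}; (2,5)→{5}; (3,7)→{2,7}; (4,1)→{1,5}; (5,3)→{3,6}; (6,8)→{6,8}; (7,6)→{5,6,7}. Safe: 4. Place at column 4.
Columns [2, 5, 7, 1, 3, 8, 6, 4], r−c [-1, -3, -4, 3, 2, -2, 1, 4], r+c [3, 7, 10, 5, 8, 14, 13, 12] are all distinct, so no two queens attack.

(1,2) (2,5) (3,7) (4,1) (5,3) (6,8) (7,6) (8,4)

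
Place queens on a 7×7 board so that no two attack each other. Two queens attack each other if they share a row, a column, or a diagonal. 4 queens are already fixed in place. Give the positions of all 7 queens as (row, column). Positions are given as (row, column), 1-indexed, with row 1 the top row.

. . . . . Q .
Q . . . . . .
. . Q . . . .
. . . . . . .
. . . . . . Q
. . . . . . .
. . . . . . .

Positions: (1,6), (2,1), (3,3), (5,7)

(1,6) (2,1) (3,3) (4,5) (5,7) (6,2) (7,4)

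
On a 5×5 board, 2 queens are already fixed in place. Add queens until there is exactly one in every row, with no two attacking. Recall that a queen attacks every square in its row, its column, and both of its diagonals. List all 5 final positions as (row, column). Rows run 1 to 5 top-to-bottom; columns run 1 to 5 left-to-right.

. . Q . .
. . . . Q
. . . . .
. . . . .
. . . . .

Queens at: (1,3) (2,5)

(1,3) (2,5) (3,2) (4,4) (5,1)

Row 3: attacked by (1,3)→{1,3,5}; (2,5)→{4,5}. Safe: 2. Place at column 2.
Row 4: attacked by (1,3)→{3}; (2,5)→{3,5}; (3,2)→{1,2,3}. Safe: 4. Place at column 4.
Row 5: attacked by (1,3)→{3}; (2,5)→{2,5}; (3,2)→{2,4}; (4,4)→{3,4,5}. Safe: 1. Place at column 1.
Columns [3, 5, 2, 4, 1], r−c [-2, -3, 1, 0, 4], r+c [4, 7, 5, 8, 6] are all distinct, so no two queens attack.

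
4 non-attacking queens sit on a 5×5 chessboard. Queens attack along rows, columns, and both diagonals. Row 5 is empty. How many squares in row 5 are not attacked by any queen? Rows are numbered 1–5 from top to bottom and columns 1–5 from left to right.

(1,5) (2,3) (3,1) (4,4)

1

(1,5) attacks row 5 at column 5 and diagonals 1.
(2,3) attacks row 5 at column 3.
(3,1) attacks row 5 at column 1 and diagonals 3.
(4,4) attacks row 5 at column 4 and diagonals 3, 5.
Attacked columns: {1, 3, 4, 5}. Safe: {2}.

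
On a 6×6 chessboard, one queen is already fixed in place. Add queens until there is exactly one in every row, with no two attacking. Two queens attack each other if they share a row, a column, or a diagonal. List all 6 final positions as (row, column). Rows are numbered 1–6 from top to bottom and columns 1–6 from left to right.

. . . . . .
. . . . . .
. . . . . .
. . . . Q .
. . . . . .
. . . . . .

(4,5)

(1,3) (2,6) (3,2) (4,5) (5,1) (6,4)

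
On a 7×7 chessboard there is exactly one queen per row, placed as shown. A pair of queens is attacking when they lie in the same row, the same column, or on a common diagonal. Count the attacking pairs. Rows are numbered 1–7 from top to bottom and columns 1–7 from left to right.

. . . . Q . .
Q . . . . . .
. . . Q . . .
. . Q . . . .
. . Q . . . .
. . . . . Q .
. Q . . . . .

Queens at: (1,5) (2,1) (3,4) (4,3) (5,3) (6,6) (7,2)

Same column: (4,3)–(5,3) (column 3).
Same diagonal: (2,1)–(4,3) (|2−4| = |1−3| = 2); (3,4)–(4,3) (|3−4| = |4−3| = 1).
Total attacking pairs: 3.

3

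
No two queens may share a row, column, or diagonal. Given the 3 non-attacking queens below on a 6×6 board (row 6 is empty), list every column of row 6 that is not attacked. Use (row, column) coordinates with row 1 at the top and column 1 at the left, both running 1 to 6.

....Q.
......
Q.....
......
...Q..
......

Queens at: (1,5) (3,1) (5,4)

columns 2, 6

(1,5) attacks row 6 at column 5.
(3,1) attacks row 6 at column 1 and diagonals 4.
(5,4) attacks row 6 at column 4 and diagonals 3, 5.
Attacked columns: {1, 3, 4, 5}. Safe: {2, 6}.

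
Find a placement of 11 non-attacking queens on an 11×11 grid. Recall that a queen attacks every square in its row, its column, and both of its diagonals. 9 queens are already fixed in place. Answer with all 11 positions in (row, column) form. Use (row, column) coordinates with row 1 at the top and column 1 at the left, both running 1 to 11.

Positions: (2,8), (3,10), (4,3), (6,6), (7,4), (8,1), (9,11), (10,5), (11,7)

(1,2) (2,8) (3,10) (4,3) (5,9) (6,6) (7,4) (8,1) (9,11) (10,5) (11,7)

Row 1: attacked by (2,8)→{7,8,9}; (3,10)→{8,10}; (4,3)→{3,6}; (6,6)→{1,6,11}; (7,4)→{4,10}; (8,1)→{1,8}; (9,11)→{3,11}; (10,5)→{5}; (11,7)→{7}. Safe: 2. Place at column 2.
Row 5: attacked by (1,2)→{2,6}; (2,8)→{5,8,11}; (3,10)→{8,10}; (4,3)→{2,3,4}; (6,6)→{5,6,7}; (7,4)→{2,4,6}; (8,1)→{1,4}; (9,11)→{7,11}; (10,5)→{5,10}; (11,7)→{1,7}. Safe: 9. Place at column 9.
Columns [2, 8, 10, 3, 9, 6, 4, 1, 11, 5, 7], r−c [-1, -6, -7, 1, -4, 0, 3, 7, -2, 5, 4], r+c [3, 10, 13, 7, 14, 12, 11, 9, 20, 15, 18] are all distinct, so no two queens attack.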